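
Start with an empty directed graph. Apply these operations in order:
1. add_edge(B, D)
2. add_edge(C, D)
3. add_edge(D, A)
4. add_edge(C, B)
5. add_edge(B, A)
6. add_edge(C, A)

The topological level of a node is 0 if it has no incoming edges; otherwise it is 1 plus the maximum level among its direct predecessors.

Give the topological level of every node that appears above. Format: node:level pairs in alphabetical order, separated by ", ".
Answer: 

Answer: A:3, B:1, C:0, D:2

Derivation:
Op 1: add_edge(B, D). Edges now: 1
Op 2: add_edge(C, D). Edges now: 2
Op 3: add_edge(D, A). Edges now: 3
Op 4: add_edge(C, B). Edges now: 4
Op 5: add_edge(B, A). Edges now: 5
Op 6: add_edge(C, A). Edges now: 6
Compute levels (Kahn BFS):
  sources (in-degree 0): C
  process C: level=0
    C->A: in-degree(A)=2, level(A)>=1
    C->B: in-degree(B)=0, level(B)=1, enqueue
    C->D: in-degree(D)=1, level(D)>=1
  process B: level=1
    B->A: in-degree(A)=1, level(A)>=2
    B->D: in-degree(D)=0, level(D)=2, enqueue
  process D: level=2
    D->A: in-degree(A)=0, level(A)=3, enqueue
  process A: level=3
All levels: A:3, B:1, C:0, D:2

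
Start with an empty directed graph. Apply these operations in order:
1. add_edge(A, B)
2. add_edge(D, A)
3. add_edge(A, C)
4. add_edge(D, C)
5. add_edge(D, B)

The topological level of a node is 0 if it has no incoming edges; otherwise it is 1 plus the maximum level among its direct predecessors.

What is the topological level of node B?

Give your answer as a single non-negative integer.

Op 1: add_edge(A, B). Edges now: 1
Op 2: add_edge(D, A). Edges now: 2
Op 3: add_edge(A, C). Edges now: 3
Op 4: add_edge(D, C). Edges now: 4
Op 5: add_edge(D, B). Edges now: 5
Compute levels (Kahn BFS):
  sources (in-degree 0): D
  process D: level=0
    D->A: in-degree(A)=0, level(A)=1, enqueue
    D->B: in-degree(B)=1, level(B)>=1
    D->C: in-degree(C)=1, level(C)>=1
  process A: level=1
    A->B: in-degree(B)=0, level(B)=2, enqueue
    A->C: in-degree(C)=0, level(C)=2, enqueue
  process B: level=2
  process C: level=2
All levels: A:1, B:2, C:2, D:0
level(B) = 2

Answer: 2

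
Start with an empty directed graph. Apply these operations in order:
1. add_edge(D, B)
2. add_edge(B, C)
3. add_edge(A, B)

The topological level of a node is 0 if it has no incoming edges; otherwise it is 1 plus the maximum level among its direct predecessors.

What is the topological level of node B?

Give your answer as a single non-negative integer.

Op 1: add_edge(D, B). Edges now: 1
Op 2: add_edge(B, C). Edges now: 2
Op 3: add_edge(A, B). Edges now: 3
Compute levels (Kahn BFS):
  sources (in-degree 0): A, D
  process A: level=0
    A->B: in-degree(B)=1, level(B)>=1
  process D: level=0
    D->B: in-degree(B)=0, level(B)=1, enqueue
  process B: level=1
    B->C: in-degree(C)=0, level(C)=2, enqueue
  process C: level=2
All levels: A:0, B:1, C:2, D:0
level(B) = 1

Answer: 1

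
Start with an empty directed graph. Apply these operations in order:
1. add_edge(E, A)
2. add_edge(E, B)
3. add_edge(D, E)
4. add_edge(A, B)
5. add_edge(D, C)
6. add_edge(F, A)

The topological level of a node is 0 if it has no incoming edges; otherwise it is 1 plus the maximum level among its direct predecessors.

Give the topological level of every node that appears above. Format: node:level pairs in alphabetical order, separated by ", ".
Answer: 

Op 1: add_edge(E, A). Edges now: 1
Op 2: add_edge(E, B). Edges now: 2
Op 3: add_edge(D, E). Edges now: 3
Op 4: add_edge(A, B). Edges now: 4
Op 5: add_edge(D, C). Edges now: 5
Op 6: add_edge(F, A). Edges now: 6
Compute levels (Kahn BFS):
  sources (in-degree 0): D, F
  process D: level=0
    D->C: in-degree(C)=0, level(C)=1, enqueue
    D->E: in-degree(E)=0, level(E)=1, enqueue
  process F: level=0
    F->A: in-degree(A)=1, level(A)>=1
  process C: level=1
  process E: level=1
    E->A: in-degree(A)=0, level(A)=2, enqueue
    E->B: in-degree(B)=1, level(B)>=2
  process A: level=2
    A->B: in-degree(B)=0, level(B)=3, enqueue
  process B: level=3
All levels: A:2, B:3, C:1, D:0, E:1, F:0

Answer: A:2, B:3, C:1, D:0, E:1, F:0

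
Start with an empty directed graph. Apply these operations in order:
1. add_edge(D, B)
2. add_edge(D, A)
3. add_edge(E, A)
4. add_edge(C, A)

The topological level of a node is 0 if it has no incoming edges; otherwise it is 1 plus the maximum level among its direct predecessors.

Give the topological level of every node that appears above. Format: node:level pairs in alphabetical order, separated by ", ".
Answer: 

Answer: A:1, B:1, C:0, D:0, E:0

Derivation:
Op 1: add_edge(D, B). Edges now: 1
Op 2: add_edge(D, A). Edges now: 2
Op 3: add_edge(E, A). Edges now: 3
Op 4: add_edge(C, A). Edges now: 4
Compute levels (Kahn BFS):
  sources (in-degree 0): C, D, E
  process C: level=0
    C->A: in-degree(A)=2, level(A)>=1
  process D: level=0
    D->A: in-degree(A)=1, level(A)>=1
    D->B: in-degree(B)=0, level(B)=1, enqueue
  process E: level=0
    E->A: in-degree(A)=0, level(A)=1, enqueue
  process B: level=1
  process A: level=1
All levels: A:1, B:1, C:0, D:0, E:0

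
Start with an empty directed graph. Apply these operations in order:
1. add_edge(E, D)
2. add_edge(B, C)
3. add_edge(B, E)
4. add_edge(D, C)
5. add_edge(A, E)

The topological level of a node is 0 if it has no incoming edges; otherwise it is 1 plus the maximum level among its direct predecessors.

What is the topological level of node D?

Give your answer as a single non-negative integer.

Op 1: add_edge(E, D). Edges now: 1
Op 2: add_edge(B, C). Edges now: 2
Op 3: add_edge(B, E). Edges now: 3
Op 4: add_edge(D, C). Edges now: 4
Op 5: add_edge(A, E). Edges now: 5
Compute levels (Kahn BFS):
  sources (in-degree 0): A, B
  process A: level=0
    A->E: in-degree(E)=1, level(E)>=1
  process B: level=0
    B->C: in-degree(C)=1, level(C)>=1
    B->E: in-degree(E)=0, level(E)=1, enqueue
  process E: level=1
    E->D: in-degree(D)=0, level(D)=2, enqueue
  process D: level=2
    D->C: in-degree(C)=0, level(C)=3, enqueue
  process C: level=3
All levels: A:0, B:0, C:3, D:2, E:1
level(D) = 2

Answer: 2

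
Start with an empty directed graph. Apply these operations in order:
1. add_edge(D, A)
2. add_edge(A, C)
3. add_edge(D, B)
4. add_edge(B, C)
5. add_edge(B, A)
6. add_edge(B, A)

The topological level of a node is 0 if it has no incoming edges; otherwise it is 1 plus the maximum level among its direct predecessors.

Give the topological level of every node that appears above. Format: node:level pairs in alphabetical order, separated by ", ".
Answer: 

Op 1: add_edge(D, A). Edges now: 1
Op 2: add_edge(A, C). Edges now: 2
Op 3: add_edge(D, B). Edges now: 3
Op 4: add_edge(B, C). Edges now: 4
Op 5: add_edge(B, A). Edges now: 5
Op 6: add_edge(B, A) (duplicate, no change). Edges now: 5
Compute levels (Kahn BFS):
  sources (in-degree 0): D
  process D: level=0
    D->A: in-degree(A)=1, level(A)>=1
    D->B: in-degree(B)=0, level(B)=1, enqueue
  process B: level=1
    B->A: in-degree(A)=0, level(A)=2, enqueue
    B->C: in-degree(C)=1, level(C)>=2
  process A: level=2
    A->C: in-degree(C)=0, level(C)=3, enqueue
  process C: level=3
All levels: A:2, B:1, C:3, D:0

Answer: A:2, B:1, C:3, D:0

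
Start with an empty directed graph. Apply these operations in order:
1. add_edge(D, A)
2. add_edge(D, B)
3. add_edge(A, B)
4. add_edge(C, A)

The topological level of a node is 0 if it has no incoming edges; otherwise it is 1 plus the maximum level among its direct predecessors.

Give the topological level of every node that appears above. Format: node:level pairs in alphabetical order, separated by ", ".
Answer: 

Answer: A:1, B:2, C:0, D:0

Derivation:
Op 1: add_edge(D, A). Edges now: 1
Op 2: add_edge(D, B). Edges now: 2
Op 3: add_edge(A, B). Edges now: 3
Op 4: add_edge(C, A). Edges now: 4
Compute levels (Kahn BFS):
  sources (in-degree 0): C, D
  process C: level=0
    C->A: in-degree(A)=1, level(A)>=1
  process D: level=0
    D->A: in-degree(A)=0, level(A)=1, enqueue
    D->B: in-degree(B)=1, level(B)>=1
  process A: level=1
    A->B: in-degree(B)=0, level(B)=2, enqueue
  process B: level=2
All levels: A:1, B:2, C:0, D:0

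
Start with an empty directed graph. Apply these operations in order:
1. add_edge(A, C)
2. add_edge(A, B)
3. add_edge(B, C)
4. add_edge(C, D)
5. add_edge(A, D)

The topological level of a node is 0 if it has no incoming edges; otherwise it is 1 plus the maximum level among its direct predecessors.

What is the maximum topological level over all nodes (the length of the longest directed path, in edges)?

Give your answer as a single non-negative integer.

Op 1: add_edge(A, C). Edges now: 1
Op 2: add_edge(A, B). Edges now: 2
Op 3: add_edge(B, C). Edges now: 3
Op 4: add_edge(C, D). Edges now: 4
Op 5: add_edge(A, D). Edges now: 5
Compute levels (Kahn BFS):
  sources (in-degree 0): A
  process A: level=0
    A->B: in-degree(B)=0, level(B)=1, enqueue
    A->C: in-degree(C)=1, level(C)>=1
    A->D: in-degree(D)=1, level(D)>=1
  process B: level=1
    B->C: in-degree(C)=0, level(C)=2, enqueue
  process C: level=2
    C->D: in-degree(D)=0, level(D)=3, enqueue
  process D: level=3
All levels: A:0, B:1, C:2, D:3
max level = 3

Answer: 3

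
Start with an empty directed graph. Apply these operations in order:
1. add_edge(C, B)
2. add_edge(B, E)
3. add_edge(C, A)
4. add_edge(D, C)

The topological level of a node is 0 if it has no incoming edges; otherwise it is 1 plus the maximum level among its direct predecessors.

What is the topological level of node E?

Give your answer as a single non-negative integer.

Answer: 3

Derivation:
Op 1: add_edge(C, B). Edges now: 1
Op 2: add_edge(B, E). Edges now: 2
Op 3: add_edge(C, A). Edges now: 3
Op 4: add_edge(D, C). Edges now: 4
Compute levels (Kahn BFS):
  sources (in-degree 0): D
  process D: level=0
    D->C: in-degree(C)=0, level(C)=1, enqueue
  process C: level=1
    C->A: in-degree(A)=0, level(A)=2, enqueue
    C->B: in-degree(B)=0, level(B)=2, enqueue
  process A: level=2
  process B: level=2
    B->E: in-degree(E)=0, level(E)=3, enqueue
  process E: level=3
All levels: A:2, B:2, C:1, D:0, E:3
level(E) = 3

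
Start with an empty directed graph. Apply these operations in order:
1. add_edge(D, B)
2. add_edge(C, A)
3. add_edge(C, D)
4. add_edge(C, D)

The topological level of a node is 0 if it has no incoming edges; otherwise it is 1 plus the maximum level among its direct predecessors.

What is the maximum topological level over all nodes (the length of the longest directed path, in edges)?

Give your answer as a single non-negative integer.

Answer: 2

Derivation:
Op 1: add_edge(D, B). Edges now: 1
Op 2: add_edge(C, A). Edges now: 2
Op 3: add_edge(C, D). Edges now: 3
Op 4: add_edge(C, D) (duplicate, no change). Edges now: 3
Compute levels (Kahn BFS):
  sources (in-degree 0): C
  process C: level=0
    C->A: in-degree(A)=0, level(A)=1, enqueue
    C->D: in-degree(D)=0, level(D)=1, enqueue
  process A: level=1
  process D: level=1
    D->B: in-degree(B)=0, level(B)=2, enqueue
  process B: level=2
All levels: A:1, B:2, C:0, D:1
max level = 2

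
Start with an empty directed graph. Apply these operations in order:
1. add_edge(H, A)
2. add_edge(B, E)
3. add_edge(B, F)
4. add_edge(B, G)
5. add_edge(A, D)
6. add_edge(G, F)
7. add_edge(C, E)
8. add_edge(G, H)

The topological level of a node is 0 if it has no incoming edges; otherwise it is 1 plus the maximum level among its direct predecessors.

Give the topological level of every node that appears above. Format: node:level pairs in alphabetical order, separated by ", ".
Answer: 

Answer: A:3, B:0, C:0, D:4, E:1, F:2, G:1, H:2

Derivation:
Op 1: add_edge(H, A). Edges now: 1
Op 2: add_edge(B, E). Edges now: 2
Op 3: add_edge(B, F). Edges now: 3
Op 4: add_edge(B, G). Edges now: 4
Op 5: add_edge(A, D). Edges now: 5
Op 6: add_edge(G, F). Edges now: 6
Op 7: add_edge(C, E). Edges now: 7
Op 8: add_edge(G, H). Edges now: 8
Compute levels (Kahn BFS):
  sources (in-degree 0): B, C
  process B: level=0
    B->E: in-degree(E)=1, level(E)>=1
    B->F: in-degree(F)=1, level(F)>=1
    B->G: in-degree(G)=0, level(G)=1, enqueue
  process C: level=0
    C->E: in-degree(E)=0, level(E)=1, enqueue
  process G: level=1
    G->F: in-degree(F)=0, level(F)=2, enqueue
    G->H: in-degree(H)=0, level(H)=2, enqueue
  process E: level=1
  process F: level=2
  process H: level=2
    H->A: in-degree(A)=0, level(A)=3, enqueue
  process A: level=3
    A->D: in-degree(D)=0, level(D)=4, enqueue
  process D: level=4
All levels: A:3, B:0, C:0, D:4, E:1, F:2, G:1, H:2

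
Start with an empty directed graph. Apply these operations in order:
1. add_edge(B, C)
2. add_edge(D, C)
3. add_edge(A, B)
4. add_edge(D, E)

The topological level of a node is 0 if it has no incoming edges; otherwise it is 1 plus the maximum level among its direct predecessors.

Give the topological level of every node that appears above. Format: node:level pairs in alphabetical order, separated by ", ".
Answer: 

Op 1: add_edge(B, C). Edges now: 1
Op 2: add_edge(D, C). Edges now: 2
Op 3: add_edge(A, B). Edges now: 3
Op 4: add_edge(D, E). Edges now: 4
Compute levels (Kahn BFS):
  sources (in-degree 0): A, D
  process A: level=0
    A->B: in-degree(B)=0, level(B)=1, enqueue
  process D: level=0
    D->C: in-degree(C)=1, level(C)>=1
    D->E: in-degree(E)=0, level(E)=1, enqueue
  process B: level=1
    B->C: in-degree(C)=0, level(C)=2, enqueue
  process E: level=1
  process C: level=2
All levels: A:0, B:1, C:2, D:0, E:1

Answer: A:0, B:1, C:2, D:0, E:1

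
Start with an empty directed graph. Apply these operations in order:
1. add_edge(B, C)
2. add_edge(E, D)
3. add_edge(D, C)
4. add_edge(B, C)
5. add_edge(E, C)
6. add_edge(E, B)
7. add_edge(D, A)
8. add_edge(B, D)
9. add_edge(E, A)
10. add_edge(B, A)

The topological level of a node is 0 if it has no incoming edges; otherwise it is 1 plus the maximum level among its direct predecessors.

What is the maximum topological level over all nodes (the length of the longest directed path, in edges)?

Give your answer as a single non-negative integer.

Op 1: add_edge(B, C). Edges now: 1
Op 2: add_edge(E, D). Edges now: 2
Op 3: add_edge(D, C). Edges now: 3
Op 4: add_edge(B, C) (duplicate, no change). Edges now: 3
Op 5: add_edge(E, C). Edges now: 4
Op 6: add_edge(E, B). Edges now: 5
Op 7: add_edge(D, A). Edges now: 6
Op 8: add_edge(B, D). Edges now: 7
Op 9: add_edge(E, A). Edges now: 8
Op 10: add_edge(B, A). Edges now: 9
Compute levels (Kahn BFS):
  sources (in-degree 0): E
  process E: level=0
    E->A: in-degree(A)=2, level(A)>=1
    E->B: in-degree(B)=0, level(B)=1, enqueue
    E->C: in-degree(C)=2, level(C)>=1
    E->D: in-degree(D)=1, level(D)>=1
  process B: level=1
    B->A: in-degree(A)=1, level(A)>=2
    B->C: in-degree(C)=1, level(C)>=2
    B->D: in-degree(D)=0, level(D)=2, enqueue
  process D: level=2
    D->A: in-degree(A)=0, level(A)=3, enqueue
    D->C: in-degree(C)=0, level(C)=3, enqueue
  process A: level=3
  process C: level=3
All levels: A:3, B:1, C:3, D:2, E:0
max level = 3

Answer: 3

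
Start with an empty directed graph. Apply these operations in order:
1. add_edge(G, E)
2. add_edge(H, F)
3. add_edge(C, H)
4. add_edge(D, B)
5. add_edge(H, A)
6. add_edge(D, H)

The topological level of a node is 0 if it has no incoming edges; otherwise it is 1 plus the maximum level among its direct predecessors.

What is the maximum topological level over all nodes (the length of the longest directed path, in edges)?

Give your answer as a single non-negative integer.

Answer: 2

Derivation:
Op 1: add_edge(G, E). Edges now: 1
Op 2: add_edge(H, F). Edges now: 2
Op 3: add_edge(C, H). Edges now: 3
Op 4: add_edge(D, B). Edges now: 4
Op 5: add_edge(H, A). Edges now: 5
Op 6: add_edge(D, H). Edges now: 6
Compute levels (Kahn BFS):
  sources (in-degree 0): C, D, G
  process C: level=0
    C->H: in-degree(H)=1, level(H)>=1
  process D: level=0
    D->B: in-degree(B)=0, level(B)=1, enqueue
    D->H: in-degree(H)=0, level(H)=1, enqueue
  process G: level=0
    G->E: in-degree(E)=0, level(E)=1, enqueue
  process B: level=1
  process H: level=1
    H->A: in-degree(A)=0, level(A)=2, enqueue
    H->F: in-degree(F)=0, level(F)=2, enqueue
  process E: level=1
  process A: level=2
  process F: level=2
All levels: A:2, B:1, C:0, D:0, E:1, F:2, G:0, H:1
max level = 2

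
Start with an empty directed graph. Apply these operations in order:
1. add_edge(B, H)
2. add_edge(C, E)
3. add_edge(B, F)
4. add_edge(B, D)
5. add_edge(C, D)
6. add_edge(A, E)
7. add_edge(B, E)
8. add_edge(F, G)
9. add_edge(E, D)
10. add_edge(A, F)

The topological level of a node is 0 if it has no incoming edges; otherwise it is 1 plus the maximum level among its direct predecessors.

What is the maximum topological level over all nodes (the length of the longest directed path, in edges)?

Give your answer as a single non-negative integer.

Op 1: add_edge(B, H). Edges now: 1
Op 2: add_edge(C, E). Edges now: 2
Op 3: add_edge(B, F). Edges now: 3
Op 4: add_edge(B, D). Edges now: 4
Op 5: add_edge(C, D). Edges now: 5
Op 6: add_edge(A, E). Edges now: 6
Op 7: add_edge(B, E). Edges now: 7
Op 8: add_edge(F, G). Edges now: 8
Op 9: add_edge(E, D). Edges now: 9
Op 10: add_edge(A, F). Edges now: 10
Compute levels (Kahn BFS):
  sources (in-degree 0): A, B, C
  process A: level=0
    A->E: in-degree(E)=2, level(E)>=1
    A->F: in-degree(F)=1, level(F)>=1
  process B: level=0
    B->D: in-degree(D)=2, level(D)>=1
    B->E: in-degree(E)=1, level(E)>=1
    B->F: in-degree(F)=0, level(F)=1, enqueue
    B->H: in-degree(H)=0, level(H)=1, enqueue
  process C: level=0
    C->D: in-degree(D)=1, level(D)>=1
    C->E: in-degree(E)=0, level(E)=1, enqueue
  process F: level=1
    F->G: in-degree(G)=0, level(G)=2, enqueue
  process H: level=1
  process E: level=1
    E->D: in-degree(D)=0, level(D)=2, enqueue
  process G: level=2
  process D: level=2
All levels: A:0, B:0, C:0, D:2, E:1, F:1, G:2, H:1
max level = 2

Answer: 2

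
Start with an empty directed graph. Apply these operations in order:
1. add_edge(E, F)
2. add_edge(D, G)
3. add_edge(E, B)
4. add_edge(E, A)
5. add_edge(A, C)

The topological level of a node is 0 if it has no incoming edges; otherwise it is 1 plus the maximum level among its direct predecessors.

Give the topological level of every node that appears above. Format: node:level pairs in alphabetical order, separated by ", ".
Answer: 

Op 1: add_edge(E, F). Edges now: 1
Op 2: add_edge(D, G). Edges now: 2
Op 3: add_edge(E, B). Edges now: 3
Op 4: add_edge(E, A). Edges now: 4
Op 5: add_edge(A, C). Edges now: 5
Compute levels (Kahn BFS):
  sources (in-degree 0): D, E
  process D: level=0
    D->G: in-degree(G)=0, level(G)=1, enqueue
  process E: level=0
    E->A: in-degree(A)=0, level(A)=1, enqueue
    E->B: in-degree(B)=0, level(B)=1, enqueue
    E->F: in-degree(F)=0, level(F)=1, enqueue
  process G: level=1
  process A: level=1
    A->C: in-degree(C)=0, level(C)=2, enqueue
  process B: level=1
  process F: level=1
  process C: level=2
All levels: A:1, B:1, C:2, D:0, E:0, F:1, G:1

Answer: A:1, B:1, C:2, D:0, E:0, F:1, G:1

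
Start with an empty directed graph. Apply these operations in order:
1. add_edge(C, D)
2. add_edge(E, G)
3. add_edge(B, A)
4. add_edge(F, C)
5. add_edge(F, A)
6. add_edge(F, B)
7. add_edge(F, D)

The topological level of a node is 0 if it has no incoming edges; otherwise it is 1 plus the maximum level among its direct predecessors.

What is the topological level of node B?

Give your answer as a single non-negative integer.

Answer: 1

Derivation:
Op 1: add_edge(C, D). Edges now: 1
Op 2: add_edge(E, G). Edges now: 2
Op 3: add_edge(B, A). Edges now: 3
Op 4: add_edge(F, C). Edges now: 4
Op 5: add_edge(F, A). Edges now: 5
Op 6: add_edge(F, B). Edges now: 6
Op 7: add_edge(F, D). Edges now: 7
Compute levels (Kahn BFS):
  sources (in-degree 0): E, F
  process E: level=0
    E->G: in-degree(G)=0, level(G)=1, enqueue
  process F: level=0
    F->A: in-degree(A)=1, level(A)>=1
    F->B: in-degree(B)=0, level(B)=1, enqueue
    F->C: in-degree(C)=0, level(C)=1, enqueue
    F->D: in-degree(D)=1, level(D)>=1
  process G: level=1
  process B: level=1
    B->A: in-degree(A)=0, level(A)=2, enqueue
  process C: level=1
    C->D: in-degree(D)=0, level(D)=2, enqueue
  process A: level=2
  process D: level=2
All levels: A:2, B:1, C:1, D:2, E:0, F:0, G:1
level(B) = 1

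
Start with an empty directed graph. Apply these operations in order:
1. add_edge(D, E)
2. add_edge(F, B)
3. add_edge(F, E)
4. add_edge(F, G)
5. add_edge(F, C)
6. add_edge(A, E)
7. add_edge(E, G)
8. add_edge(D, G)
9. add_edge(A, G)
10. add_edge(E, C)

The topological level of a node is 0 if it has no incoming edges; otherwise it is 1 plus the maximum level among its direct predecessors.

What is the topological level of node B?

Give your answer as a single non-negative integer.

Op 1: add_edge(D, E). Edges now: 1
Op 2: add_edge(F, B). Edges now: 2
Op 3: add_edge(F, E). Edges now: 3
Op 4: add_edge(F, G). Edges now: 4
Op 5: add_edge(F, C). Edges now: 5
Op 6: add_edge(A, E). Edges now: 6
Op 7: add_edge(E, G). Edges now: 7
Op 8: add_edge(D, G). Edges now: 8
Op 9: add_edge(A, G). Edges now: 9
Op 10: add_edge(E, C). Edges now: 10
Compute levels (Kahn BFS):
  sources (in-degree 0): A, D, F
  process A: level=0
    A->E: in-degree(E)=2, level(E)>=1
    A->G: in-degree(G)=3, level(G)>=1
  process D: level=0
    D->E: in-degree(E)=1, level(E)>=1
    D->G: in-degree(G)=2, level(G)>=1
  process F: level=0
    F->B: in-degree(B)=0, level(B)=1, enqueue
    F->C: in-degree(C)=1, level(C)>=1
    F->E: in-degree(E)=0, level(E)=1, enqueue
    F->G: in-degree(G)=1, level(G)>=1
  process B: level=1
  process E: level=1
    E->C: in-degree(C)=0, level(C)=2, enqueue
    E->G: in-degree(G)=0, level(G)=2, enqueue
  process C: level=2
  process G: level=2
All levels: A:0, B:1, C:2, D:0, E:1, F:0, G:2
level(B) = 1

Answer: 1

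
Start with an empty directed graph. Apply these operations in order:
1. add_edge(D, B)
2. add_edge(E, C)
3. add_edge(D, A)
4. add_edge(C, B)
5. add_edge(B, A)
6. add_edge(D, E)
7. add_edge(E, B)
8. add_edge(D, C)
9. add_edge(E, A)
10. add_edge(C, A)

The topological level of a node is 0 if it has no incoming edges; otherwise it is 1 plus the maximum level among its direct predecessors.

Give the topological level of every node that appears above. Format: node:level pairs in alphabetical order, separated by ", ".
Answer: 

Answer: A:4, B:3, C:2, D:0, E:1

Derivation:
Op 1: add_edge(D, B). Edges now: 1
Op 2: add_edge(E, C). Edges now: 2
Op 3: add_edge(D, A). Edges now: 3
Op 4: add_edge(C, B). Edges now: 4
Op 5: add_edge(B, A). Edges now: 5
Op 6: add_edge(D, E). Edges now: 6
Op 7: add_edge(E, B). Edges now: 7
Op 8: add_edge(D, C). Edges now: 8
Op 9: add_edge(E, A). Edges now: 9
Op 10: add_edge(C, A). Edges now: 10
Compute levels (Kahn BFS):
  sources (in-degree 0): D
  process D: level=0
    D->A: in-degree(A)=3, level(A)>=1
    D->B: in-degree(B)=2, level(B)>=1
    D->C: in-degree(C)=1, level(C)>=1
    D->E: in-degree(E)=0, level(E)=1, enqueue
  process E: level=1
    E->A: in-degree(A)=2, level(A)>=2
    E->B: in-degree(B)=1, level(B)>=2
    E->C: in-degree(C)=0, level(C)=2, enqueue
  process C: level=2
    C->A: in-degree(A)=1, level(A)>=3
    C->B: in-degree(B)=0, level(B)=3, enqueue
  process B: level=3
    B->A: in-degree(A)=0, level(A)=4, enqueue
  process A: level=4
All levels: A:4, B:3, C:2, D:0, E:1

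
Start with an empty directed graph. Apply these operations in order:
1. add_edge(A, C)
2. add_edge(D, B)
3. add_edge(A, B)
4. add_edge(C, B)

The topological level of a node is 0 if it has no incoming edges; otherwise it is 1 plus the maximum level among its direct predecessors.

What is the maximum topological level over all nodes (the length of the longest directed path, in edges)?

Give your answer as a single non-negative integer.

Answer: 2

Derivation:
Op 1: add_edge(A, C). Edges now: 1
Op 2: add_edge(D, B). Edges now: 2
Op 3: add_edge(A, B). Edges now: 3
Op 4: add_edge(C, B). Edges now: 4
Compute levels (Kahn BFS):
  sources (in-degree 0): A, D
  process A: level=0
    A->B: in-degree(B)=2, level(B)>=1
    A->C: in-degree(C)=0, level(C)=1, enqueue
  process D: level=0
    D->B: in-degree(B)=1, level(B)>=1
  process C: level=1
    C->B: in-degree(B)=0, level(B)=2, enqueue
  process B: level=2
All levels: A:0, B:2, C:1, D:0
max level = 2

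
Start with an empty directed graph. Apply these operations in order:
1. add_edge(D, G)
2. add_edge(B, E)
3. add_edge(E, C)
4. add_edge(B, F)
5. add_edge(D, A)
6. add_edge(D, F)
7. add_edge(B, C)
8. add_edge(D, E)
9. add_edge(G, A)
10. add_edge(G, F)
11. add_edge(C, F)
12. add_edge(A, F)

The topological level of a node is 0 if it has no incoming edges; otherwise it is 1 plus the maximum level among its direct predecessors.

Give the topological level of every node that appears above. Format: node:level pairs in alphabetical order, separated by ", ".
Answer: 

Answer: A:2, B:0, C:2, D:0, E:1, F:3, G:1

Derivation:
Op 1: add_edge(D, G). Edges now: 1
Op 2: add_edge(B, E). Edges now: 2
Op 3: add_edge(E, C). Edges now: 3
Op 4: add_edge(B, F). Edges now: 4
Op 5: add_edge(D, A). Edges now: 5
Op 6: add_edge(D, F). Edges now: 6
Op 7: add_edge(B, C). Edges now: 7
Op 8: add_edge(D, E). Edges now: 8
Op 9: add_edge(G, A). Edges now: 9
Op 10: add_edge(G, F). Edges now: 10
Op 11: add_edge(C, F). Edges now: 11
Op 12: add_edge(A, F). Edges now: 12
Compute levels (Kahn BFS):
  sources (in-degree 0): B, D
  process B: level=0
    B->C: in-degree(C)=1, level(C)>=1
    B->E: in-degree(E)=1, level(E)>=1
    B->F: in-degree(F)=4, level(F)>=1
  process D: level=0
    D->A: in-degree(A)=1, level(A)>=1
    D->E: in-degree(E)=0, level(E)=1, enqueue
    D->F: in-degree(F)=3, level(F)>=1
    D->G: in-degree(G)=0, level(G)=1, enqueue
  process E: level=1
    E->C: in-degree(C)=0, level(C)=2, enqueue
  process G: level=1
    G->A: in-degree(A)=0, level(A)=2, enqueue
    G->F: in-degree(F)=2, level(F)>=2
  process C: level=2
    C->F: in-degree(F)=1, level(F)>=3
  process A: level=2
    A->F: in-degree(F)=0, level(F)=3, enqueue
  process F: level=3
All levels: A:2, B:0, C:2, D:0, E:1, F:3, G:1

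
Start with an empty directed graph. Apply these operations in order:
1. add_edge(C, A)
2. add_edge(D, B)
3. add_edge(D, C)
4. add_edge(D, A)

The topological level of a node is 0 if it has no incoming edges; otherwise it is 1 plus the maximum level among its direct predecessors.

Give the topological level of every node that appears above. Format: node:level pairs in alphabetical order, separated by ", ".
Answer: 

Answer: A:2, B:1, C:1, D:0

Derivation:
Op 1: add_edge(C, A). Edges now: 1
Op 2: add_edge(D, B). Edges now: 2
Op 3: add_edge(D, C). Edges now: 3
Op 4: add_edge(D, A). Edges now: 4
Compute levels (Kahn BFS):
  sources (in-degree 0): D
  process D: level=0
    D->A: in-degree(A)=1, level(A)>=1
    D->B: in-degree(B)=0, level(B)=1, enqueue
    D->C: in-degree(C)=0, level(C)=1, enqueue
  process B: level=1
  process C: level=1
    C->A: in-degree(A)=0, level(A)=2, enqueue
  process A: level=2
All levels: A:2, B:1, C:1, D:0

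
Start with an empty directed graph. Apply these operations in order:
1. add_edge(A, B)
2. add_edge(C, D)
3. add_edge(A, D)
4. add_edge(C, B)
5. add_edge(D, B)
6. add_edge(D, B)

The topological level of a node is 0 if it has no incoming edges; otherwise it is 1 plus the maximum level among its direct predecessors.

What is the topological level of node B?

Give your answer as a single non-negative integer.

Op 1: add_edge(A, B). Edges now: 1
Op 2: add_edge(C, D). Edges now: 2
Op 3: add_edge(A, D). Edges now: 3
Op 4: add_edge(C, B). Edges now: 4
Op 5: add_edge(D, B). Edges now: 5
Op 6: add_edge(D, B) (duplicate, no change). Edges now: 5
Compute levels (Kahn BFS):
  sources (in-degree 0): A, C
  process A: level=0
    A->B: in-degree(B)=2, level(B)>=1
    A->D: in-degree(D)=1, level(D)>=1
  process C: level=0
    C->B: in-degree(B)=1, level(B)>=1
    C->D: in-degree(D)=0, level(D)=1, enqueue
  process D: level=1
    D->B: in-degree(B)=0, level(B)=2, enqueue
  process B: level=2
All levels: A:0, B:2, C:0, D:1
level(B) = 2

Answer: 2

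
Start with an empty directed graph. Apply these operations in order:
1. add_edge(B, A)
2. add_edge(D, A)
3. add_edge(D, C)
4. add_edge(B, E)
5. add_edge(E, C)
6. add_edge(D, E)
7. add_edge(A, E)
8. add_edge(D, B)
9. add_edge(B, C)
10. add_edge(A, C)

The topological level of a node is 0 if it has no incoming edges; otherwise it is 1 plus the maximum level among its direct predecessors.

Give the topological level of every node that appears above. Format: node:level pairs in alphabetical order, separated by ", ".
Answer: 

Answer: A:2, B:1, C:4, D:0, E:3

Derivation:
Op 1: add_edge(B, A). Edges now: 1
Op 2: add_edge(D, A). Edges now: 2
Op 3: add_edge(D, C). Edges now: 3
Op 4: add_edge(B, E). Edges now: 4
Op 5: add_edge(E, C). Edges now: 5
Op 6: add_edge(D, E). Edges now: 6
Op 7: add_edge(A, E). Edges now: 7
Op 8: add_edge(D, B). Edges now: 8
Op 9: add_edge(B, C). Edges now: 9
Op 10: add_edge(A, C). Edges now: 10
Compute levels (Kahn BFS):
  sources (in-degree 0): D
  process D: level=0
    D->A: in-degree(A)=1, level(A)>=1
    D->B: in-degree(B)=0, level(B)=1, enqueue
    D->C: in-degree(C)=3, level(C)>=1
    D->E: in-degree(E)=2, level(E)>=1
  process B: level=1
    B->A: in-degree(A)=0, level(A)=2, enqueue
    B->C: in-degree(C)=2, level(C)>=2
    B->E: in-degree(E)=1, level(E)>=2
  process A: level=2
    A->C: in-degree(C)=1, level(C)>=3
    A->E: in-degree(E)=0, level(E)=3, enqueue
  process E: level=3
    E->C: in-degree(C)=0, level(C)=4, enqueue
  process C: level=4
All levels: A:2, B:1, C:4, D:0, E:3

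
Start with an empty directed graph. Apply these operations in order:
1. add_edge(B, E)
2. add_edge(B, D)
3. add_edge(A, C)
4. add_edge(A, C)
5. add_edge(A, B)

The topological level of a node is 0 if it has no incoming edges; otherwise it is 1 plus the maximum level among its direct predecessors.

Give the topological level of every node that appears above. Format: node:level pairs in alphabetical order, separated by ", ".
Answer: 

Answer: A:0, B:1, C:1, D:2, E:2

Derivation:
Op 1: add_edge(B, E). Edges now: 1
Op 2: add_edge(B, D). Edges now: 2
Op 3: add_edge(A, C). Edges now: 3
Op 4: add_edge(A, C) (duplicate, no change). Edges now: 3
Op 5: add_edge(A, B). Edges now: 4
Compute levels (Kahn BFS):
  sources (in-degree 0): A
  process A: level=0
    A->B: in-degree(B)=0, level(B)=1, enqueue
    A->C: in-degree(C)=0, level(C)=1, enqueue
  process B: level=1
    B->D: in-degree(D)=0, level(D)=2, enqueue
    B->E: in-degree(E)=0, level(E)=2, enqueue
  process C: level=1
  process D: level=2
  process E: level=2
All levels: A:0, B:1, C:1, D:2, E:2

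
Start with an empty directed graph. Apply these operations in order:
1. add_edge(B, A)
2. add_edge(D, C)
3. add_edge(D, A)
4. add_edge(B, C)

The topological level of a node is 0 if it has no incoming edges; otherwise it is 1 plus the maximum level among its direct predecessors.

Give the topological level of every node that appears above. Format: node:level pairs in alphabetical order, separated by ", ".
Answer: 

Op 1: add_edge(B, A). Edges now: 1
Op 2: add_edge(D, C). Edges now: 2
Op 3: add_edge(D, A). Edges now: 3
Op 4: add_edge(B, C). Edges now: 4
Compute levels (Kahn BFS):
  sources (in-degree 0): B, D
  process B: level=0
    B->A: in-degree(A)=1, level(A)>=1
    B->C: in-degree(C)=1, level(C)>=1
  process D: level=0
    D->A: in-degree(A)=0, level(A)=1, enqueue
    D->C: in-degree(C)=0, level(C)=1, enqueue
  process A: level=1
  process C: level=1
All levels: A:1, B:0, C:1, D:0

Answer: A:1, B:0, C:1, D:0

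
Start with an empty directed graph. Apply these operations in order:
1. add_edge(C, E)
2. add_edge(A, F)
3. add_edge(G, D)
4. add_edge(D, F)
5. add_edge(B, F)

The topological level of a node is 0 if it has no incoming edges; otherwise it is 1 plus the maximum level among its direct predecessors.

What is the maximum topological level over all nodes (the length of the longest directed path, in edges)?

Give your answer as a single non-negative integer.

Op 1: add_edge(C, E). Edges now: 1
Op 2: add_edge(A, F). Edges now: 2
Op 3: add_edge(G, D). Edges now: 3
Op 4: add_edge(D, F). Edges now: 4
Op 5: add_edge(B, F). Edges now: 5
Compute levels (Kahn BFS):
  sources (in-degree 0): A, B, C, G
  process A: level=0
    A->F: in-degree(F)=2, level(F)>=1
  process B: level=0
    B->F: in-degree(F)=1, level(F)>=1
  process C: level=0
    C->E: in-degree(E)=0, level(E)=1, enqueue
  process G: level=0
    G->D: in-degree(D)=0, level(D)=1, enqueue
  process E: level=1
  process D: level=1
    D->F: in-degree(F)=0, level(F)=2, enqueue
  process F: level=2
All levels: A:0, B:0, C:0, D:1, E:1, F:2, G:0
max level = 2

Answer: 2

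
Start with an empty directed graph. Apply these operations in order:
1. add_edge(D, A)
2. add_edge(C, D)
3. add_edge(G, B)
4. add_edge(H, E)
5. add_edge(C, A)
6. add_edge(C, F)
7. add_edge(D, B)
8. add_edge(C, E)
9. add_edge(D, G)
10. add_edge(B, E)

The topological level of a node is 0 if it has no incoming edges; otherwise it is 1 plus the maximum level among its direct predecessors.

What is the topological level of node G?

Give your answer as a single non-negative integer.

Op 1: add_edge(D, A). Edges now: 1
Op 2: add_edge(C, D). Edges now: 2
Op 3: add_edge(G, B). Edges now: 3
Op 4: add_edge(H, E). Edges now: 4
Op 5: add_edge(C, A). Edges now: 5
Op 6: add_edge(C, F). Edges now: 6
Op 7: add_edge(D, B). Edges now: 7
Op 8: add_edge(C, E). Edges now: 8
Op 9: add_edge(D, G). Edges now: 9
Op 10: add_edge(B, E). Edges now: 10
Compute levels (Kahn BFS):
  sources (in-degree 0): C, H
  process C: level=0
    C->A: in-degree(A)=1, level(A)>=1
    C->D: in-degree(D)=0, level(D)=1, enqueue
    C->E: in-degree(E)=2, level(E)>=1
    C->F: in-degree(F)=0, level(F)=1, enqueue
  process H: level=0
    H->E: in-degree(E)=1, level(E)>=1
  process D: level=1
    D->A: in-degree(A)=0, level(A)=2, enqueue
    D->B: in-degree(B)=1, level(B)>=2
    D->G: in-degree(G)=0, level(G)=2, enqueue
  process F: level=1
  process A: level=2
  process G: level=2
    G->B: in-degree(B)=0, level(B)=3, enqueue
  process B: level=3
    B->E: in-degree(E)=0, level(E)=4, enqueue
  process E: level=4
All levels: A:2, B:3, C:0, D:1, E:4, F:1, G:2, H:0
level(G) = 2

Answer: 2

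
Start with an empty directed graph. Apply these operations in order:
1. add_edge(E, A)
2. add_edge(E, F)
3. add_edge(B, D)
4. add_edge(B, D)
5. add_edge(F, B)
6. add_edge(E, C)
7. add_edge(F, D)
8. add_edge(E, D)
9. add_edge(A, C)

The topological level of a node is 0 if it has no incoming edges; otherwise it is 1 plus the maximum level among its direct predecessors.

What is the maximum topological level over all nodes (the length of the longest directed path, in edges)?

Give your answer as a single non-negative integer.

Op 1: add_edge(E, A). Edges now: 1
Op 2: add_edge(E, F). Edges now: 2
Op 3: add_edge(B, D). Edges now: 3
Op 4: add_edge(B, D) (duplicate, no change). Edges now: 3
Op 5: add_edge(F, B). Edges now: 4
Op 6: add_edge(E, C). Edges now: 5
Op 7: add_edge(F, D). Edges now: 6
Op 8: add_edge(E, D). Edges now: 7
Op 9: add_edge(A, C). Edges now: 8
Compute levels (Kahn BFS):
  sources (in-degree 0): E
  process E: level=0
    E->A: in-degree(A)=0, level(A)=1, enqueue
    E->C: in-degree(C)=1, level(C)>=1
    E->D: in-degree(D)=2, level(D)>=1
    E->F: in-degree(F)=0, level(F)=1, enqueue
  process A: level=1
    A->C: in-degree(C)=0, level(C)=2, enqueue
  process F: level=1
    F->B: in-degree(B)=0, level(B)=2, enqueue
    F->D: in-degree(D)=1, level(D)>=2
  process C: level=2
  process B: level=2
    B->D: in-degree(D)=0, level(D)=3, enqueue
  process D: level=3
All levels: A:1, B:2, C:2, D:3, E:0, F:1
max level = 3

Answer: 3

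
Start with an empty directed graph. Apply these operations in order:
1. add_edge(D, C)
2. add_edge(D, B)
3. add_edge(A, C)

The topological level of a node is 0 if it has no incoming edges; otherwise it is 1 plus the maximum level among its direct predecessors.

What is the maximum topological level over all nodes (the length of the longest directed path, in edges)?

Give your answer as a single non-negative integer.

Answer: 1

Derivation:
Op 1: add_edge(D, C). Edges now: 1
Op 2: add_edge(D, B). Edges now: 2
Op 3: add_edge(A, C). Edges now: 3
Compute levels (Kahn BFS):
  sources (in-degree 0): A, D
  process A: level=0
    A->C: in-degree(C)=1, level(C)>=1
  process D: level=0
    D->B: in-degree(B)=0, level(B)=1, enqueue
    D->C: in-degree(C)=0, level(C)=1, enqueue
  process B: level=1
  process C: level=1
All levels: A:0, B:1, C:1, D:0
max level = 1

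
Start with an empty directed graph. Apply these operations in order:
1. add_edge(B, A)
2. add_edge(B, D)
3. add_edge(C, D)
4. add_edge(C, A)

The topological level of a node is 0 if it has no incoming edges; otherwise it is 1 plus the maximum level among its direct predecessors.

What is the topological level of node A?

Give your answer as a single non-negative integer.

Answer: 1

Derivation:
Op 1: add_edge(B, A). Edges now: 1
Op 2: add_edge(B, D). Edges now: 2
Op 3: add_edge(C, D). Edges now: 3
Op 4: add_edge(C, A). Edges now: 4
Compute levels (Kahn BFS):
  sources (in-degree 0): B, C
  process B: level=0
    B->A: in-degree(A)=1, level(A)>=1
    B->D: in-degree(D)=1, level(D)>=1
  process C: level=0
    C->A: in-degree(A)=0, level(A)=1, enqueue
    C->D: in-degree(D)=0, level(D)=1, enqueue
  process A: level=1
  process D: level=1
All levels: A:1, B:0, C:0, D:1
level(A) = 1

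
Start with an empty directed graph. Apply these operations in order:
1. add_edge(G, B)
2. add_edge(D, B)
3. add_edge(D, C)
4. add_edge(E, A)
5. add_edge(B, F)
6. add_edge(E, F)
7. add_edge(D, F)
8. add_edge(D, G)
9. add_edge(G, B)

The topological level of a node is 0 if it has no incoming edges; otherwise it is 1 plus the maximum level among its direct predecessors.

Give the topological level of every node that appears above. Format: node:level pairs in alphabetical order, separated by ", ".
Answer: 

Op 1: add_edge(G, B). Edges now: 1
Op 2: add_edge(D, B). Edges now: 2
Op 3: add_edge(D, C). Edges now: 3
Op 4: add_edge(E, A). Edges now: 4
Op 5: add_edge(B, F). Edges now: 5
Op 6: add_edge(E, F). Edges now: 6
Op 7: add_edge(D, F). Edges now: 7
Op 8: add_edge(D, G). Edges now: 8
Op 9: add_edge(G, B) (duplicate, no change). Edges now: 8
Compute levels (Kahn BFS):
  sources (in-degree 0): D, E
  process D: level=0
    D->B: in-degree(B)=1, level(B)>=1
    D->C: in-degree(C)=0, level(C)=1, enqueue
    D->F: in-degree(F)=2, level(F)>=1
    D->G: in-degree(G)=0, level(G)=1, enqueue
  process E: level=0
    E->A: in-degree(A)=0, level(A)=1, enqueue
    E->F: in-degree(F)=1, level(F)>=1
  process C: level=1
  process G: level=1
    G->B: in-degree(B)=0, level(B)=2, enqueue
  process A: level=1
  process B: level=2
    B->F: in-degree(F)=0, level(F)=3, enqueue
  process F: level=3
All levels: A:1, B:2, C:1, D:0, E:0, F:3, G:1

Answer: A:1, B:2, C:1, D:0, E:0, F:3, G:1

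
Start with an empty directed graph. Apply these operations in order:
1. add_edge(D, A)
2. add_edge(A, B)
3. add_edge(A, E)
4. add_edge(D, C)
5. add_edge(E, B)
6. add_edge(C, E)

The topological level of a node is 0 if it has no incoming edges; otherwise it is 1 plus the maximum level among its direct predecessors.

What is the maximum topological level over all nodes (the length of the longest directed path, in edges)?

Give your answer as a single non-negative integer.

Answer: 3

Derivation:
Op 1: add_edge(D, A). Edges now: 1
Op 2: add_edge(A, B). Edges now: 2
Op 3: add_edge(A, E). Edges now: 3
Op 4: add_edge(D, C). Edges now: 4
Op 5: add_edge(E, B). Edges now: 5
Op 6: add_edge(C, E). Edges now: 6
Compute levels (Kahn BFS):
  sources (in-degree 0): D
  process D: level=0
    D->A: in-degree(A)=0, level(A)=1, enqueue
    D->C: in-degree(C)=0, level(C)=1, enqueue
  process A: level=1
    A->B: in-degree(B)=1, level(B)>=2
    A->E: in-degree(E)=1, level(E)>=2
  process C: level=1
    C->E: in-degree(E)=0, level(E)=2, enqueue
  process E: level=2
    E->B: in-degree(B)=0, level(B)=3, enqueue
  process B: level=3
All levels: A:1, B:3, C:1, D:0, E:2
max level = 3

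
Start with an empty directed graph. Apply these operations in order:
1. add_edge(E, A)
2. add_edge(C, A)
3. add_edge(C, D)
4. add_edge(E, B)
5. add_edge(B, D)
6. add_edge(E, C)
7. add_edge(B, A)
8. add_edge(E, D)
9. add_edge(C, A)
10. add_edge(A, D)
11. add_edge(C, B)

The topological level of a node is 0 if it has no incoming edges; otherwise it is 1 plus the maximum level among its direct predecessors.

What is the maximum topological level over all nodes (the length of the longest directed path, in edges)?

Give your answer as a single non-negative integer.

Answer: 4

Derivation:
Op 1: add_edge(E, A). Edges now: 1
Op 2: add_edge(C, A). Edges now: 2
Op 3: add_edge(C, D). Edges now: 3
Op 4: add_edge(E, B). Edges now: 4
Op 5: add_edge(B, D). Edges now: 5
Op 6: add_edge(E, C). Edges now: 6
Op 7: add_edge(B, A). Edges now: 7
Op 8: add_edge(E, D). Edges now: 8
Op 9: add_edge(C, A) (duplicate, no change). Edges now: 8
Op 10: add_edge(A, D). Edges now: 9
Op 11: add_edge(C, B). Edges now: 10
Compute levels (Kahn BFS):
  sources (in-degree 0): E
  process E: level=0
    E->A: in-degree(A)=2, level(A)>=1
    E->B: in-degree(B)=1, level(B)>=1
    E->C: in-degree(C)=0, level(C)=1, enqueue
    E->D: in-degree(D)=3, level(D)>=1
  process C: level=1
    C->A: in-degree(A)=1, level(A)>=2
    C->B: in-degree(B)=0, level(B)=2, enqueue
    C->D: in-degree(D)=2, level(D)>=2
  process B: level=2
    B->A: in-degree(A)=0, level(A)=3, enqueue
    B->D: in-degree(D)=1, level(D)>=3
  process A: level=3
    A->D: in-degree(D)=0, level(D)=4, enqueue
  process D: level=4
All levels: A:3, B:2, C:1, D:4, E:0
max level = 4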